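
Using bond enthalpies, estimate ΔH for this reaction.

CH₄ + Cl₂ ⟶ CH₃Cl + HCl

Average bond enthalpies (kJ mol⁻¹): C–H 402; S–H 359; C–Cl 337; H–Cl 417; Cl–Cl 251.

ΔH ≈ −101 kJ

Bonds broken (reactants):
  C–H: 4 × 402 = 1608
  Cl–Cl: 1 × 251 = 251
  Σ(broken) = 1859 kJ
Bonds formed (products):
  C–Cl: 1 × 337 = 337
  C–H: 3 × 402 = 1206
  H–Cl: 1 × 417 = 417
  Σ(formed) = 1960 kJ
ΔH = Σ(broken) − Σ(formed) = 1859 − 1960 = −101 kJ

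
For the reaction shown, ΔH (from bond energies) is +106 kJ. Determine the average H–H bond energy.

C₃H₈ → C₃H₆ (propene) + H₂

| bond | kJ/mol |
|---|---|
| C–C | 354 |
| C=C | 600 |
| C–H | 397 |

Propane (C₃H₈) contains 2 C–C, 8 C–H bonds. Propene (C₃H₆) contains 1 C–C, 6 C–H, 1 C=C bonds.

Let D be the H–H bond energy.
Σ(broken) = 2×354 + 8×397 = 3884
Σ(formed) = 1×354 + 6×397 + 1×600 + 1×D = 3336 + D
ΔH = Σ(broken) − Σ(formed) = (3884) − (3336 + D) = +548 − D
Setting this equal to +106 kJ gives D = 442 kJ/mol.

D(H–H) ≈ 442 kJ/mol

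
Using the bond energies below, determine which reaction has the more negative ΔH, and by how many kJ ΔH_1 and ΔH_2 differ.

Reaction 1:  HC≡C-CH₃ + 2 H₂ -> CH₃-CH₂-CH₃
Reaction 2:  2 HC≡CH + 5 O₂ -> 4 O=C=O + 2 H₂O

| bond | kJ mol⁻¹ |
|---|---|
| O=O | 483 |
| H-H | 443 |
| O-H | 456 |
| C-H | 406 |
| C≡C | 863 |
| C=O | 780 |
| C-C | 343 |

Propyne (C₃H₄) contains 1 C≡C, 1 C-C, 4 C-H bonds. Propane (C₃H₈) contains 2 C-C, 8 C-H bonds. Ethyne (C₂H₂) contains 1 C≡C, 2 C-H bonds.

Reaction 1:
  Bonds broken (reactants):
    C≡C: 1 × 863 = 863
    C-C: 1 × 343 = 343
    C-H: 4 × 406 = 1624
    H-H: 2 × 443 = 886
    Σ(broken) = 3716 kJ
  Bonds formed (products):
    C-C: 2 × 343 = 686
    C-H: 8 × 406 = 3248
    Σ(formed) = 3934 kJ
  ΔH_1 = 3716 − 3934 = −218 kJ
Reaction 2:
  Bonds broken (reactants):
    C≡C: 2 × 863 = 1726
    C-H: 4 × 406 = 1624
    O=O: 5 × 483 = 2415
    Σ(broken) = 5765 kJ
  Bonds formed (products):
    C=O: 8 × 780 = 6240
    O-H: 4 × 456 = 1824
    Σ(formed) = 8064 kJ
  ΔH_2 = 5765 − 8064 = −2299 kJ
ΔH_1 − ΔH_2 = +2081 kJ, so reaction 2 has the more negative ΔH; |ΔH_1 − ΔH_2| = 2081 kJ.

Reaction 2, by 2081 kJ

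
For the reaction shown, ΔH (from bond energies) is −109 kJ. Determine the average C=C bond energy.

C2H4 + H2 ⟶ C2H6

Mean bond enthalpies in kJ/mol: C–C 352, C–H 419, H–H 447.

Let D be the C=C bond energy.
Σ(broken) = 4×419 + 1×D + 1×447 = 2123 + D
Σ(formed) = 1×352 + 6×419 = 2866
ΔH = Σ(broken) − Σ(formed) = (2123 + D) − (2866) = −743 + D
Setting this equal to −109 kJ gives D = 634 kJ/mol.

D(C=C) ≈ 634 kJ/mol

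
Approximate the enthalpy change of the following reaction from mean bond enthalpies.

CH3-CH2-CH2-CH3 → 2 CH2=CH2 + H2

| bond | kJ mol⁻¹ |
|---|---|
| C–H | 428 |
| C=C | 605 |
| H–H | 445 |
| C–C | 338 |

Bonds broken (reactants):
  C–C: 3 × 338 = 1014
  C–H: 10 × 428 = 4280
  Σ(broken) = 5294 kJ
Bonds formed (products):
  C–H: 8 × 428 = 3424
  C=C: 2 × 605 = 1210
  H–H: 1 × 445 = 445
  Σ(formed) = 5079 kJ
ΔH = Σ(broken) − Σ(formed) = 5294 − 5079 = +215 kJ

ΔH ≈ +215 kJ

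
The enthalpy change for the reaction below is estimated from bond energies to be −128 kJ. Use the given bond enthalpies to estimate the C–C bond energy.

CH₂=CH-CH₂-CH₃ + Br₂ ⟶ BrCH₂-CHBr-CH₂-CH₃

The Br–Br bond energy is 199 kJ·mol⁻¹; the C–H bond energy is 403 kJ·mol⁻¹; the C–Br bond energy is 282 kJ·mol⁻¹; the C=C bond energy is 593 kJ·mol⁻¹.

D(C–C) ≈ 356 kJ/mol

Let D be the C–C bond energy.
Σ(broken) = 1×199 + 2×D + 8×403 + 1×593 = 4016 + 2D
Σ(formed) = 2×282 + 3×D + 8×403 = 3788 + 3D
ΔH = Σ(broken) − Σ(formed) = (4016 + 2D) − (3788 + 3D) = +228 − D
Setting this equal to −128 kJ gives D = 356 kJ/mol.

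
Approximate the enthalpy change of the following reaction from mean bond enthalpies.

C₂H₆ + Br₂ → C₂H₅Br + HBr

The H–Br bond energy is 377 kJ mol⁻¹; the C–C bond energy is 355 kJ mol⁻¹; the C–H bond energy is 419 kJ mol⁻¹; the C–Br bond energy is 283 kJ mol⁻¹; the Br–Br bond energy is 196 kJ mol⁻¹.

Bonds broken (reactants):
  Br–Br: 1 × 196 = 196
  C–C: 1 × 355 = 355
  C–H: 6 × 419 = 2514
  Σ(broken) = 3065 kJ
Bonds formed (products):
  C–Br: 1 × 283 = 283
  C–C: 1 × 355 = 355
  C–H: 5 × 419 = 2095
  H–Br: 1 × 377 = 377
  Σ(formed) = 3110 kJ
ΔH = Σ(broken) − Σ(formed) = 3065 − 3110 = −45 kJ

ΔH ≈ −45 kJ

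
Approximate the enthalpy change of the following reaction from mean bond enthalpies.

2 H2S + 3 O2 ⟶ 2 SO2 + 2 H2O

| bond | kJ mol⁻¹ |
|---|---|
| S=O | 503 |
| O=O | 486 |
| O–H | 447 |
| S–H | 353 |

ΔH ≈ −930 kJ

Bonds broken (reactants):
  O=O: 3 × 486 = 1458
  S–H: 4 × 353 = 1412
  Σ(broken) = 2870 kJ
Bonds formed (products):
  O–H: 4 × 447 = 1788
  S=O: 4 × 503 = 2012
  Σ(formed) = 3800 kJ
ΔH = Σ(broken) − Σ(formed) = 2870 − 3800 = −930 kJ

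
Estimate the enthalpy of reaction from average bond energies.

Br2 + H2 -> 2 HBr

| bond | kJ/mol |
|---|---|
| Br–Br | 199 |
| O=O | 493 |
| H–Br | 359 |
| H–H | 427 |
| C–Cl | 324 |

ΔH ≈ −92 kJ

Bonds broken (reactants):
  Br–Br: 1 × 199 = 199
  H–H: 1 × 427 = 427
  Σ(broken) = 626 kJ
Bonds formed (products):
  H–Br: 2 × 359 = 718
  Σ(formed) = 718 kJ
ΔH = Σ(broken) − Σ(formed) = 626 − 718 = −92 kJ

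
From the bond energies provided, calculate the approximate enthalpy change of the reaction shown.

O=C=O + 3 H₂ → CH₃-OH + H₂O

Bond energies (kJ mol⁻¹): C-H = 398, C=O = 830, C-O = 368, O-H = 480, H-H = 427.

ΔH ≈ −61 kJ

Bonds broken (reactants):
  C=O: 2 × 830 = 1660
  H-H: 3 × 427 = 1281
  Σ(broken) = 2941 kJ
Bonds formed (products):
  C-H: 3 × 398 = 1194
  C-O: 1 × 368 = 368
  O-H: 3 × 480 = 1440
  Σ(formed) = 3002 kJ
ΔH = Σ(broken) − Σ(formed) = 2941 − 3002 = −61 kJ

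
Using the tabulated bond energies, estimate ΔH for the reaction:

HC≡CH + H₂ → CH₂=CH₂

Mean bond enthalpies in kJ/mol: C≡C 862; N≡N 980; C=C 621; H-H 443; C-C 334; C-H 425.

ΔH ≈ −166 kJ

Bonds broken (reactants):
  C≡C: 1 × 862 = 862
  C-H: 2 × 425 = 850
  H-H: 1 × 443 = 443
  Σ(broken) = 2155 kJ
Bonds formed (products):
  C-H: 4 × 425 = 1700
  C=C: 1 × 621 = 621
  Σ(formed) = 2321 kJ
ΔH = Σ(broken) − Σ(formed) = 2155 − 2321 = −166 kJ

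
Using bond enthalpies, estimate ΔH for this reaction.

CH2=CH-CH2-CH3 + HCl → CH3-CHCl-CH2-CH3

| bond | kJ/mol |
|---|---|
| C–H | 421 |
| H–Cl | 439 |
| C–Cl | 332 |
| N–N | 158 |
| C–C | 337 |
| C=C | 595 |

ΔH ≈ −56 kJ

Bonds broken (reactants):
  C–C: 2 × 337 = 674
  C–H: 8 × 421 = 3368
  C=C: 1 × 595 = 595
  H–Cl: 1 × 439 = 439
  Σ(broken) = 5076 kJ
Bonds formed (products):
  C–C: 3 × 337 = 1011
  C–Cl: 1 × 332 = 332
  C–H: 9 × 421 = 3789
  Σ(formed) = 5132 kJ
ΔH = Σ(broken) − Σ(formed) = 5076 − 5132 = −56 kJ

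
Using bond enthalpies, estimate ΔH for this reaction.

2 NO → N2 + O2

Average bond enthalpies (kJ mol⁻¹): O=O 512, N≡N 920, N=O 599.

ΔH ≈ −234 kJ

Bonds broken (reactants):
  N=O: 2 × 599 = 1198
  Σ(broken) = 1198 kJ
Bonds formed (products):
  N≡N: 1 × 920 = 920
  O=O: 1 × 512 = 512
  Σ(formed) = 1432 kJ
ΔH = Σ(broken) − Σ(formed) = 1198 − 1432 = −234 kJ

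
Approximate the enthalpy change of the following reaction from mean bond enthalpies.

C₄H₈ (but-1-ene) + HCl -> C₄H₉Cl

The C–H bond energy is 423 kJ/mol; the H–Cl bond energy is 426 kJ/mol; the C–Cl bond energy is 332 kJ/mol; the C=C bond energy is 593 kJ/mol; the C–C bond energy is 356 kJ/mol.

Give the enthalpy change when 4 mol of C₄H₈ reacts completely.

Bonds broken (reactants):
  C–C: 2 × 356 = 712
  C–H: 8 × 423 = 3384
  C=C: 1 × 593 = 593
  H–Cl: 1 × 426 = 426
  Σ(broken) = 5115 kJ
Bonds formed (products):
  C–C: 3 × 356 = 1068
  C–Cl: 1 × 332 = 332
  C–H: 9 × 423 = 3807
  Σ(formed) = 5207 kJ
ΔH = Σ(broken) − Σ(formed) = 5115 − 5207 = −92 kJ
For 4× the reaction as written: 4 × (−92) = −368 kJ

ΔH = −368 kJ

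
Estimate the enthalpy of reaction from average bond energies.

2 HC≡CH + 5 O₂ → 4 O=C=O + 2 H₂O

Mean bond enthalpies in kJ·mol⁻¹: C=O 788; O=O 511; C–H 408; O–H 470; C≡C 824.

Bonds broken (reactants):
  C≡C: 2 × 824 = 1648
  C–H: 4 × 408 = 1632
  O=O: 5 × 511 = 2555
  Σ(broken) = 5835 kJ
Bonds formed (products):
  C=O: 8 × 788 = 6304
  O–H: 4 × 470 = 1880
  Σ(formed) = 8184 kJ
ΔH = Σ(broken) − Σ(formed) = 5835 − 8184 = −2349 kJ

ΔH ≈ −2349 kJ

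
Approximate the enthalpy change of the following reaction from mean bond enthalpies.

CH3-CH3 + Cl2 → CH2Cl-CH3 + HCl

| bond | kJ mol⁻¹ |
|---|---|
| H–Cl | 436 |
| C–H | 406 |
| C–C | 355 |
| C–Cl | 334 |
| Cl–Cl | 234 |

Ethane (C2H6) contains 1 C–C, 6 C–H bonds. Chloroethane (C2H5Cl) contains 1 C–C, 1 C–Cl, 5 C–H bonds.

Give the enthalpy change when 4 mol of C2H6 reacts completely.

ΔH = −520 kJ

Bonds broken (reactants):
  C–C: 1 × 355 = 355
  C–H: 6 × 406 = 2436
  Cl–Cl: 1 × 234 = 234
  Σ(broken) = 3025 kJ
Bonds formed (products):
  C–C: 1 × 355 = 355
  C–Cl: 1 × 334 = 334
  C–H: 5 × 406 = 2030
  H–Cl: 1 × 436 = 436
  Σ(formed) = 3155 kJ
ΔH = Σ(broken) − Σ(formed) = 3025 − 3155 = −130 kJ
For 4× the reaction as written: 4 × (−130) = −520 kJ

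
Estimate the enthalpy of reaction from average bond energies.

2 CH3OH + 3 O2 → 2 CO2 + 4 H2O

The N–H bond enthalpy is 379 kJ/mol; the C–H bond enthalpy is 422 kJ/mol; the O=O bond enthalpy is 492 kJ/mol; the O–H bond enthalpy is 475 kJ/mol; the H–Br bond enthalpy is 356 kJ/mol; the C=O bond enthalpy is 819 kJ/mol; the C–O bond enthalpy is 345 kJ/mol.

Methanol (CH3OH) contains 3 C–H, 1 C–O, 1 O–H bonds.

ΔH ≈ −1428 kJ

Bonds broken (reactants):
  C–H: 6 × 422 = 2532
  C–O: 2 × 345 = 690
  O–H: 2 × 475 = 950
  O=O: 3 × 492 = 1476
  Σ(broken) = 5648 kJ
Bonds formed (products):
  C=O: 4 × 819 = 3276
  O–H: 8 × 475 = 3800
  Σ(formed) = 7076 kJ
ΔH = Σ(broken) − Σ(formed) = 5648 − 7076 = −1428 kJ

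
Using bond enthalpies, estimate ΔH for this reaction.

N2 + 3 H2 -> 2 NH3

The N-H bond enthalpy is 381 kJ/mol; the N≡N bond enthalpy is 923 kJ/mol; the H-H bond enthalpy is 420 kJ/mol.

Bonds broken (reactants):
  H-H: 3 × 420 = 1260
  N≡N: 1 × 923 = 923
  Σ(broken) = 2183 kJ
Bonds formed (products):
  N-H: 6 × 381 = 2286
  Σ(formed) = 2286 kJ
ΔH = Σ(broken) − Σ(formed) = 2183 − 2286 = −103 kJ

ΔH ≈ −103 kJ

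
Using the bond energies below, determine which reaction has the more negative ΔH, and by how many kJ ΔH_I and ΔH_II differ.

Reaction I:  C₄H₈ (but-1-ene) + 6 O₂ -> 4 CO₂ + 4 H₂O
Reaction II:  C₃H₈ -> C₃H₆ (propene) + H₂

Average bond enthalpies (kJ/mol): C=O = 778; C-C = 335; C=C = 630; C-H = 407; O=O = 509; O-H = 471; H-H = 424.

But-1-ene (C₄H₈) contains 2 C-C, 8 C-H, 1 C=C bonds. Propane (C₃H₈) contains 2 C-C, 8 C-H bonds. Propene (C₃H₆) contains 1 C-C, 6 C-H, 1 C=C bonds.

Reaction I, by 2477 kJ

Reaction I:
  Bonds broken (reactants):
    C-C: 2 × 335 = 670
    C-H: 8 × 407 = 3256
    C=C: 1 × 630 = 630
    O=O: 6 × 509 = 3054
    Σ(broken) = 7610 kJ
  Bonds formed (products):
    C=O: 8 × 778 = 6224
    O-H: 8 × 471 = 3768
    Σ(formed) = 9992 kJ
  ΔH_I = 7610 − 9992 = −2382 kJ
Reaction II:
  Bonds broken (reactants):
    C-C: 2 × 335 = 670
    C-H: 8 × 407 = 3256
    Σ(broken) = 3926 kJ
  Bonds formed (products):
    C-C: 1 × 335 = 335
    C-H: 6 × 407 = 2442
    C=C: 1 × 630 = 630
    H-H: 1 × 424 = 424
    Σ(formed) = 3831 kJ
  ΔH_II = 3926 − 3831 = +95 kJ
ΔH_I − ΔH_II = −2477 kJ, so reaction I has the more negative ΔH; |ΔH_I − ΔH_II| = 2477 kJ.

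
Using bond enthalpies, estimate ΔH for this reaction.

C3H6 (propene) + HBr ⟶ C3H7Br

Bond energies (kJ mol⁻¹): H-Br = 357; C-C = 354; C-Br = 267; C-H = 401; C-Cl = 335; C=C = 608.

Bonds broken (reactants):
  C-C: 1 × 354 = 354
  C-H: 6 × 401 = 2406
  C=C: 1 × 608 = 608
  H-Br: 1 × 357 = 357
  Σ(broken) = 3725 kJ
Bonds formed (products):
  C-Br: 1 × 267 = 267
  C-C: 2 × 354 = 708
  C-H: 7 × 401 = 2807
  Σ(formed) = 3782 kJ
ΔH = Σ(broken) − Σ(formed) = 3725 − 3782 = −57 kJ

ΔH ≈ −57 kJ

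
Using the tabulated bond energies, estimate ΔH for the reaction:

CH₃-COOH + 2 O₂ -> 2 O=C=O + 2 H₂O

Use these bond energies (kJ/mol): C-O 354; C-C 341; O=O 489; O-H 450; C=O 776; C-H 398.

Bonds broken (reactants):
  C-C: 1 × 341 = 341
  C-H: 3 × 398 = 1194
  C-O: 1 × 354 = 354
  C=O: 1 × 776 = 776
  O-H: 1 × 450 = 450
  O=O: 2 × 489 = 978
  Σ(broken) = 4093 kJ
Bonds formed (products):
  C=O: 4 × 776 = 3104
  O-H: 4 × 450 = 1800
  Σ(formed) = 4904 kJ
ΔH = Σ(broken) − Σ(formed) = 4093 − 4904 = −811 kJ

ΔH ≈ −811 kJ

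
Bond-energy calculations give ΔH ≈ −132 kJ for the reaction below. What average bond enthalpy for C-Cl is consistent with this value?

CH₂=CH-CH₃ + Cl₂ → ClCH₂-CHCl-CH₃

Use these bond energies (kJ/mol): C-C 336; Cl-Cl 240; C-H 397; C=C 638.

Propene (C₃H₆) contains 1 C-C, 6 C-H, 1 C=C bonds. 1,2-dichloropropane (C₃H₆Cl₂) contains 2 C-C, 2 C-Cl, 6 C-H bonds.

D(C-Cl) ≈ 337 kJ/mol

Let D be the C-Cl bond energy.
Σ(broken) = 1×336 + 6×397 + 1×638 + 1×240 = 3596
Σ(formed) = 2×336 + 2×D + 6×397 = 3054 + 2D
ΔH = Σ(broken) − Σ(formed) = (3596) − (3054 + 2D) = +542 − 2D
Setting this equal to −132 kJ gives 2D = 674, so D = 337 kJ/mol.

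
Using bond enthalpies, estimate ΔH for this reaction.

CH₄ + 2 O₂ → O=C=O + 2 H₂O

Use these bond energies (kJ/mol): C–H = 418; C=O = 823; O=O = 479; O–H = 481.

Bonds broken (reactants):
  C–H: 4 × 418 = 1672
  O=O: 2 × 479 = 958
  Σ(broken) = 2630 kJ
Bonds formed (products):
  C=O: 2 × 823 = 1646
  O–H: 4 × 481 = 1924
  Σ(formed) = 3570 kJ
ΔH = Σ(broken) − Σ(formed) = 2630 − 3570 = −940 kJ

ΔH ≈ −940 kJ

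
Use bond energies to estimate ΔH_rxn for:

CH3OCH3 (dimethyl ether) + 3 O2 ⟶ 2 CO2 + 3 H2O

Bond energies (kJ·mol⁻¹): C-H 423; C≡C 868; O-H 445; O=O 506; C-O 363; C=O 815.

ΔH ≈ −1148 kJ

Bonds broken (reactants):
  C-H: 6 × 423 = 2538
  C-O: 2 × 363 = 726
  O=O: 3 × 506 = 1518
  Σ(broken) = 4782 kJ
Bonds formed (products):
  C=O: 4 × 815 = 3260
  O-H: 6 × 445 = 2670
  Σ(formed) = 5930 kJ
ΔH = Σ(broken) − Σ(formed) = 4782 − 5930 = −1148 kJ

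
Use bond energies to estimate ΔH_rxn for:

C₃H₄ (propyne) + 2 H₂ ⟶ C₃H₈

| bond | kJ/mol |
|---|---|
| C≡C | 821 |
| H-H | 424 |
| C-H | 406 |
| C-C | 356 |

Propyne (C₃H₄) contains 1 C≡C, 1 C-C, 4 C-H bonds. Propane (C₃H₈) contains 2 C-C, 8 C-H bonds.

ΔH ≈ −311 kJ

Bonds broken (reactants):
  C≡C: 1 × 821 = 821
  C-C: 1 × 356 = 356
  C-H: 4 × 406 = 1624
  H-H: 2 × 424 = 848
  Σ(broken) = 3649 kJ
Bonds formed (products):
  C-C: 2 × 356 = 712
  C-H: 8 × 406 = 3248
  Σ(formed) = 3960 kJ
ΔH = Σ(broken) − Σ(formed) = 3649 − 3960 = −311 kJ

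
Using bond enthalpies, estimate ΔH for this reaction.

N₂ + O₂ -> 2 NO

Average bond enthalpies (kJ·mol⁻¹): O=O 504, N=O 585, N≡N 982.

Bonds broken (reactants):
  N≡N: 1 × 982 = 982
  O=O: 1 × 504 = 504
  Σ(broken) = 1486 kJ
Bonds formed (products):
  N=O: 2 × 585 = 1170
  Σ(formed) = 1170 kJ
ΔH = Σ(broken) − Σ(formed) = 1486 − 1170 = +316 kJ

ΔH ≈ +316 kJ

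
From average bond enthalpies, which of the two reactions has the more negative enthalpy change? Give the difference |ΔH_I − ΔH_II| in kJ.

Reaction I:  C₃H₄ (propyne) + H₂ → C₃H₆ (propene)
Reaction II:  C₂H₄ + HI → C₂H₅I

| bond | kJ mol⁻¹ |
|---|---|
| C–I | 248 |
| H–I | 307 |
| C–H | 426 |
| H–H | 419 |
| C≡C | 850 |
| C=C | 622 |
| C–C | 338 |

Reaction I, by 122 kJ

Reaction I:
  Bonds broken (reactants):
    C≡C: 1 × 850 = 850
    C–C: 1 × 338 = 338
    C–H: 4 × 426 = 1704
    H–H: 1 × 419 = 419
    Σ(broken) = 3311 kJ
  Bonds formed (products):
    C–C: 1 × 338 = 338
    C–H: 6 × 426 = 2556
    C=C: 1 × 622 = 622
    Σ(formed) = 3516 kJ
  ΔH_I = 3311 − 3516 = −205 kJ
Reaction II:
  Bonds broken (reactants):
    C–H: 4 × 426 = 1704
    C=C: 1 × 622 = 622
    H–I: 1 × 307 = 307
    Σ(broken) = 2633 kJ
  Bonds formed (products):
    C–C: 1 × 338 = 338
    C–H: 5 × 426 = 2130
    C–I: 1 × 248 = 248
    Σ(formed) = 2716 kJ
  ΔH_II = 2633 − 2716 = −83 kJ
ΔH_I − ΔH_II = −122 kJ, so reaction I has the more negative ΔH; |ΔH_I − ΔH_II| = 122 kJ.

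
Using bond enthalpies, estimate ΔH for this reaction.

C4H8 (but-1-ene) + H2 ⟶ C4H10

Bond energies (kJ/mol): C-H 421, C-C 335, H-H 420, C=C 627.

ΔH ≈ −130 kJ

Bonds broken (reactants):
  C-C: 2 × 335 = 670
  C-H: 8 × 421 = 3368
  C=C: 1 × 627 = 627
  H-H: 1 × 420 = 420
  Σ(broken) = 5085 kJ
Bonds formed (products):
  C-C: 3 × 335 = 1005
  C-H: 10 × 421 = 4210
  Σ(formed) = 5215 kJ
ΔH = Σ(broken) − Σ(formed) = 5085 − 5215 = −130 kJ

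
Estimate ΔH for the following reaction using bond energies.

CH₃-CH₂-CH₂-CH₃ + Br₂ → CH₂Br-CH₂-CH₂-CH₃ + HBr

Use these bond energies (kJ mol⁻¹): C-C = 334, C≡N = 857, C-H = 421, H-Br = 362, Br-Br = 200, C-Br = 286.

ΔH ≈ −27 kJ

Bonds broken (reactants):
  Br-Br: 1 × 200 = 200
  C-C: 3 × 334 = 1002
  C-H: 10 × 421 = 4210
  Σ(broken) = 5412 kJ
Bonds formed (products):
  C-Br: 1 × 286 = 286
  C-C: 3 × 334 = 1002
  C-H: 9 × 421 = 3789
  H-Br: 1 × 362 = 362
  Σ(formed) = 5439 kJ
ΔH = Σ(broken) − Σ(formed) = 5412 − 5439 = −27 kJ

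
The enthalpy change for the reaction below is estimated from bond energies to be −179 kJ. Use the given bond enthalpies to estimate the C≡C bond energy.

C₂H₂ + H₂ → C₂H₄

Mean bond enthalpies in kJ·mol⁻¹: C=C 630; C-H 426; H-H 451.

D(C≡C) ≈ 852 kJ/mol

Let D be the C≡C bond energy.
Σ(broken) = 1×D + 2×426 + 1×451 = 1303 + D
Σ(formed) = 4×426 + 1×630 = 2334
ΔH = Σ(broken) − Σ(formed) = (1303 + D) − (2334) = −1031 + D
Setting this equal to −179 kJ gives D = 852 kJ/mol.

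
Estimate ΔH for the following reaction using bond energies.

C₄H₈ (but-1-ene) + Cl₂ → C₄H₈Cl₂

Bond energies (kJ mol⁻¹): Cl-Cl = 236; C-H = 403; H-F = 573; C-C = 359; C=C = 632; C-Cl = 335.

Bonds broken (reactants):
  C-C: 2 × 359 = 718
  C-H: 8 × 403 = 3224
  C=C: 1 × 632 = 632
  Cl-Cl: 1 × 236 = 236
  Σ(broken) = 4810 kJ
Bonds formed (products):
  C-C: 3 × 359 = 1077
  C-Cl: 2 × 335 = 670
  C-H: 8 × 403 = 3224
  Σ(formed) = 4971 kJ
ΔH = Σ(broken) − Σ(formed) = 4810 − 4971 = −161 kJ

ΔH ≈ −161 kJ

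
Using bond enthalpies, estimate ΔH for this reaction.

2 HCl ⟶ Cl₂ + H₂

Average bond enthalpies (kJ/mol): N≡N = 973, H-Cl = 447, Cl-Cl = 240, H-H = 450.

ΔH ≈ +204 kJ

Bonds broken (reactants):
  H-Cl: 2 × 447 = 894
  Σ(broken) = 894 kJ
Bonds formed (products):
  Cl-Cl: 1 × 240 = 240
  H-H: 1 × 450 = 450
  Σ(formed) = 690 kJ
ΔH = Σ(broken) − Σ(formed) = 894 − 690 = +204 kJ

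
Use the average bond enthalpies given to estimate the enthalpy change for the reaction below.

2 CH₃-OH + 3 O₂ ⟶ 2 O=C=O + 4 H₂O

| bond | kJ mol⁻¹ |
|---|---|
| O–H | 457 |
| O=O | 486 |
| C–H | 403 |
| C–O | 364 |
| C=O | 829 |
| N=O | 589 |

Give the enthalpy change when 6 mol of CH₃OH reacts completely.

ΔH = −4362 kJ

Bonds broken (reactants):
  C–H: 6 × 403 = 2418
  C–O: 2 × 364 = 728
  O–H: 2 × 457 = 914
  O=O: 3 × 486 = 1458
  Σ(broken) = 5518 kJ
Bonds formed (products):
  C=O: 4 × 829 = 3316
  O–H: 8 × 457 = 3656
  Σ(formed) = 6972 kJ
ΔH = Σ(broken) − Σ(formed) = 5518 − 6972 = −1454 kJ
For 3× the reaction as written: 3 × (−1454) = −4362 kJ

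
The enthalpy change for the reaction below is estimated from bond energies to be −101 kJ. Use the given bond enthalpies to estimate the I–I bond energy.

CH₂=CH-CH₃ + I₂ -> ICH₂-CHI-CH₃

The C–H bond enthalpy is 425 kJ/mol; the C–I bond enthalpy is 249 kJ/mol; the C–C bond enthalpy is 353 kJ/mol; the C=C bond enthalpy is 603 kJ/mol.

Let D be the I–I bond energy.
Σ(broken) = 1×353 + 6×425 + 1×603 + 1×D = 3506 + D
Σ(formed) = 2×353 + 6×425 + 2×249 = 3754
ΔH = Σ(broken) − Σ(formed) = (3506 + D) − (3754) = −248 + D
Setting this equal to −101 kJ gives D = 147 kJ/mol.

D(I–I) ≈ 147 kJ/mol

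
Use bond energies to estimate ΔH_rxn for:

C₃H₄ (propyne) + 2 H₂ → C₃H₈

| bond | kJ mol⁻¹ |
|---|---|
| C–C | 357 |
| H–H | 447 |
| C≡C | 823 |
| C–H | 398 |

ΔH ≈ −232 kJ

Bonds broken (reactants):
  C≡C: 1 × 823 = 823
  C–C: 1 × 357 = 357
  C–H: 4 × 398 = 1592
  H–H: 2 × 447 = 894
  Σ(broken) = 3666 kJ
Bonds formed (products):
  C–C: 2 × 357 = 714
  C–H: 8 × 398 = 3184
  Σ(formed) = 3898 kJ
ΔH = Σ(broken) − Σ(formed) = 3666 − 3898 = −232 kJ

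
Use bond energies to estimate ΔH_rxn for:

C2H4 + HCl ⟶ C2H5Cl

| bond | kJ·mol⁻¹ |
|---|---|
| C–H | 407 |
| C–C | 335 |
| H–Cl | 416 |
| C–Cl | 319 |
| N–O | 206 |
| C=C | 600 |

Bonds broken (reactants):
  C–H: 4 × 407 = 1628
  C=C: 1 × 600 = 600
  H–Cl: 1 × 416 = 416
  Σ(broken) = 2644 kJ
Bonds formed (products):
  C–C: 1 × 335 = 335
  C–Cl: 1 × 319 = 319
  C–H: 5 × 407 = 2035
  Σ(formed) = 2689 kJ
ΔH = Σ(broken) − Σ(formed) = 2644 − 2689 = −45 kJ

ΔH ≈ −45 kJ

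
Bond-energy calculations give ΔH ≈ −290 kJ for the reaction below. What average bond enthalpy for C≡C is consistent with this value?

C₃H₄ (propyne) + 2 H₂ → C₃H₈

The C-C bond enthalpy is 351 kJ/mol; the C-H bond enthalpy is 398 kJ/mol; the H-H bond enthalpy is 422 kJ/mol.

Let D be the C≡C bond energy.
Σ(broken) = 1×D + 1×351 + 4×398 + 2×422 = 2787 + D
Σ(formed) = 2×351 + 8×398 = 3886
ΔH = Σ(broken) − Σ(formed) = (2787 + D) − (3886) = −1099 + D
Setting this equal to −290 kJ gives D = 809 kJ/mol.

D(C≡C) ≈ 809 kJ/mol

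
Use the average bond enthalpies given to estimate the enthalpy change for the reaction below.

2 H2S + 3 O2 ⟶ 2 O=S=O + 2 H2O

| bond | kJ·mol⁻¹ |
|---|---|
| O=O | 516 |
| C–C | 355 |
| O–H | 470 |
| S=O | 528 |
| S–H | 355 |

ΔH ≈ −1024 kJ

Bonds broken (reactants):
  O=O: 3 × 516 = 1548
  S–H: 4 × 355 = 1420
  Σ(broken) = 2968 kJ
Bonds formed (products):
  O–H: 4 × 470 = 1880
  S=O: 4 × 528 = 2112
  Σ(formed) = 3992 kJ
ΔH = Σ(broken) − Σ(formed) = 2968 − 3992 = −1024 kJ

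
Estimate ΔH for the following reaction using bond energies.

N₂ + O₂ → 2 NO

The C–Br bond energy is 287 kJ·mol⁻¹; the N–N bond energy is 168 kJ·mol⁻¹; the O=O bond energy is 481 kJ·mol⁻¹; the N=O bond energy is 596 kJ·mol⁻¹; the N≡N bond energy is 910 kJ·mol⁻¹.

Bonds broken (reactants):
  N≡N: 1 × 910 = 910
  O=O: 1 × 481 = 481
  Σ(broken) = 1391 kJ
Bonds formed (products):
  N=O: 2 × 596 = 1192
  Σ(formed) = 1192 kJ
ΔH = Σ(broken) − Σ(formed) = 1391 − 1192 = +199 kJ

ΔH ≈ +199 kJ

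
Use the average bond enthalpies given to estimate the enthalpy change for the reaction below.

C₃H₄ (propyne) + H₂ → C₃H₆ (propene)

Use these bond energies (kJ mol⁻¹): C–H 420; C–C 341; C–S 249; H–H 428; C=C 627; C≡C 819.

ΔH ≈ −220 kJ

Bonds broken (reactants):
  C≡C: 1 × 819 = 819
  C–C: 1 × 341 = 341
  C–H: 4 × 420 = 1680
  H–H: 1 × 428 = 428
  Σ(broken) = 3268 kJ
Bonds formed (products):
  C–C: 1 × 341 = 341
  C–H: 6 × 420 = 2520
  C=C: 1 × 627 = 627
  Σ(formed) = 3488 kJ
ΔH = Σ(broken) − Σ(formed) = 3268 − 3488 = −220 kJ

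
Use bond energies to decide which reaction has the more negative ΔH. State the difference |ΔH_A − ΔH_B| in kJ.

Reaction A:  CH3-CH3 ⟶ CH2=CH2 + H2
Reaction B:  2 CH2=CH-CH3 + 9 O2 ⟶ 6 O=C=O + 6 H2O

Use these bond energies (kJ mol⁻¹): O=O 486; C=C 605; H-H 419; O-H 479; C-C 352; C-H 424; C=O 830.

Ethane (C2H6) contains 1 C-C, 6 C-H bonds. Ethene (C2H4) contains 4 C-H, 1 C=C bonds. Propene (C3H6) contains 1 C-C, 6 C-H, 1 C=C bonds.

Reaction A:
  Bonds broken (reactants):
    C-C: 1 × 352 = 352
    C-H: 6 × 424 = 2544
    Σ(broken) = 2896 kJ
  Bonds formed (products):
    C-H: 4 × 424 = 1696
    C=C: 1 × 605 = 605
    H-H: 1 × 419 = 419
    Σ(formed) = 2720 kJ
  ΔH_A = 2896 − 2720 = +176 kJ
Reaction B:
  Bonds broken (reactants):
    C-C: 2 × 352 = 704
    C-H: 12 × 424 = 5088
    C=C: 2 × 605 = 1210
    O=O: 9 × 486 = 4374
    Σ(broken) = 11376 kJ
  Bonds formed (products):
    C=O: 12 × 830 = 9960
    O-H: 12 × 479 = 5748
    Σ(formed) = 15708 kJ
  ΔH_B = 11376 − 15708 = −4332 kJ
ΔH_A − ΔH_B = +4508 kJ, so reaction B has the more negative ΔH; |ΔH_A − ΔH_B| = 4508 kJ.

Reaction B, by 4508 kJ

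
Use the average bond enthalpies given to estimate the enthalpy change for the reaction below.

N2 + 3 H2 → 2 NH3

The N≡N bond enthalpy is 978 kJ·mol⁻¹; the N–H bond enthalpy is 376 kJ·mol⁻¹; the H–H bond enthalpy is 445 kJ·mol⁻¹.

Bonds broken (reactants):
  H–H: 3 × 445 = 1335
  N≡N: 1 × 978 = 978
  Σ(broken) = 2313 kJ
Bonds formed (products):
  N–H: 6 × 376 = 2256
  Σ(formed) = 2256 kJ
ΔH = Σ(broken) − Σ(formed) = 2313 − 2256 = +57 kJ

ΔH ≈ +57 kJ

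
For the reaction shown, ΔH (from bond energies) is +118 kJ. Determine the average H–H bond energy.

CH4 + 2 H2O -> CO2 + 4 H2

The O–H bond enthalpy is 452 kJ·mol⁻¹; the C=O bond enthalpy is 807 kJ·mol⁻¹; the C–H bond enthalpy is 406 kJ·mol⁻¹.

D(H–H) ≈ 425 kJ/mol

Let D be the H–H bond energy.
Σ(broken) = 4×406 + 4×452 = 3432
Σ(formed) = 2×807 + 4×D = 1614 + 4D
ΔH = Σ(broken) − Σ(formed) = (3432) − (1614 + 4D) = +1818 − 4D
Setting this equal to +118 kJ gives 4D = 1700, so D = 425 kJ/mol.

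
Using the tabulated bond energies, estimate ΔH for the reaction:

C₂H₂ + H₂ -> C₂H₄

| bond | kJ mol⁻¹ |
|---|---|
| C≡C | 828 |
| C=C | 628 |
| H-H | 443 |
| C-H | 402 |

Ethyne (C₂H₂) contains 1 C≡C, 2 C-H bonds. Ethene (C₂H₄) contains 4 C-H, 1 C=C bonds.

Bonds broken (reactants):
  C≡C: 1 × 828 = 828
  C-H: 2 × 402 = 804
  H-H: 1 × 443 = 443
  Σ(broken) = 2075 kJ
Bonds formed (products):
  C-H: 4 × 402 = 1608
  C=C: 1 × 628 = 628
  Σ(formed) = 2236 kJ
ΔH = Σ(broken) − Σ(formed) = 2075 − 2236 = −161 kJ

ΔH ≈ −161 kJ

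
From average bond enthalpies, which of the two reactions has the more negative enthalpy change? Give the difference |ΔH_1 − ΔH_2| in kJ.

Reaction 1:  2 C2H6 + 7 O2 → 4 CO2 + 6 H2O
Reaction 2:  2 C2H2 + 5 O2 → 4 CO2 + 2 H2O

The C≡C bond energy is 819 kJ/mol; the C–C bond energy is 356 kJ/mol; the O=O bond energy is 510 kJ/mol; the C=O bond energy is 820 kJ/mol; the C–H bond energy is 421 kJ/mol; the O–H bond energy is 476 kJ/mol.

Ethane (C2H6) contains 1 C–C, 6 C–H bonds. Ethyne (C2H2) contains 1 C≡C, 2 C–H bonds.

Reaction 1:
  Bonds broken (reactants):
    C–C: 2 × 356 = 712
    C–H: 12 × 421 = 5052
    O=O: 7 × 510 = 3570
    Σ(broken) = 9334 kJ
  Bonds formed (products):
    C=O: 8 × 820 = 6560
    O–H: 12 × 476 = 5712
    Σ(formed) = 12272 kJ
  ΔH_1 = 9334 − 12272 = −2938 kJ
Reaction 2:
  Bonds broken (reactants):
    C≡C: 2 × 819 = 1638
    C–H: 4 × 421 = 1684
    O=O: 5 × 510 = 2550
    Σ(broken) = 5872 kJ
  Bonds formed (products):
    C=O: 8 × 820 = 6560
    O–H: 4 × 476 = 1904
    Σ(formed) = 8464 kJ
  ΔH_2 = 5872 − 8464 = −2592 kJ
ΔH_1 − ΔH_2 = −346 kJ, so reaction 1 has the more negative ΔH; |ΔH_1 − ΔH_2| = 346 kJ.

Reaction 1, by 346 kJ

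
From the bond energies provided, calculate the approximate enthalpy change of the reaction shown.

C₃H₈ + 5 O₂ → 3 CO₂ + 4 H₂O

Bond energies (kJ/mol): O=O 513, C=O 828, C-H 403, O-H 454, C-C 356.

Bonds broken (reactants):
  C-C: 2 × 356 = 712
  C-H: 8 × 403 = 3224
  O=O: 5 × 513 = 2565
  Σ(broken) = 6501 kJ
Bonds formed (products):
  C=O: 6 × 828 = 4968
  O-H: 8 × 454 = 3632
  Σ(formed) = 8600 kJ
ΔH = Σ(broken) − Σ(formed) = 6501 − 8600 = −2099 kJ

ΔH ≈ −2099 kJ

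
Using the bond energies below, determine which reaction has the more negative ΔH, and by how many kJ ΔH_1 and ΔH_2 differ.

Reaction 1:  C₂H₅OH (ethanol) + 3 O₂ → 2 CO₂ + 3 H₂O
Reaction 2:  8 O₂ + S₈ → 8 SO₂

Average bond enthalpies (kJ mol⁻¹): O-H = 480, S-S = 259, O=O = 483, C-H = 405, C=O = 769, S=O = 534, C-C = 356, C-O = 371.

Reaction 2, by 1333 kJ

Reaction 1:
  Bonds broken (reactants):
    C-C: 1 × 356 = 356
    C-H: 5 × 405 = 2025
    C-O: 1 × 371 = 371
    O-H: 1 × 480 = 480
    O=O: 3 × 483 = 1449
    Σ(broken) = 4681 kJ
  Bonds formed (products):
    C=O: 4 × 769 = 3076
    O-H: 6 × 480 = 2880
    Σ(formed) = 5956 kJ
  ΔH_1 = 4681 − 5956 = −1275 kJ
Reaction 2:
  Bonds broken (reactants):
    O=O: 8 × 483 = 3864
    S-S: 8 × 259 = 2072
    Σ(broken) = 5936 kJ
  Bonds formed (products):
    S=O: 16 × 534 = 8544
    Σ(formed) = 8544 kJ
  ΔH_2 = 5936 − 8544 = −2608 kJ
ΔH_1 − ΔH_2 = +1333 kJ, so reaction 2 has the more negative ΔH; |ΔH_1 − ΔH_2| = 1333 kJ.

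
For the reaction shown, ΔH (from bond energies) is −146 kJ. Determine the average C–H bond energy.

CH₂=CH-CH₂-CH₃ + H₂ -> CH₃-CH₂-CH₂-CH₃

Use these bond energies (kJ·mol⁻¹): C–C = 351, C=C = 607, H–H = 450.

D(C–H) ≈ 426 kJ/mol

Let D be the C–H bond energy.
Σ(broken) = 2×351 + 8×D + 1×607 + 1×450 = 1759 + 8D
Σ(formed) = 3×351 + 10×D = 1053 + 10D
ΔH = Σ(broken) − Σ(formed) = (1759 + 8D) − (1053 + 10D) = +706 − 2D
Setting this equal to −146 kJ gives 2D = 852, so D = 426 kJ/mol.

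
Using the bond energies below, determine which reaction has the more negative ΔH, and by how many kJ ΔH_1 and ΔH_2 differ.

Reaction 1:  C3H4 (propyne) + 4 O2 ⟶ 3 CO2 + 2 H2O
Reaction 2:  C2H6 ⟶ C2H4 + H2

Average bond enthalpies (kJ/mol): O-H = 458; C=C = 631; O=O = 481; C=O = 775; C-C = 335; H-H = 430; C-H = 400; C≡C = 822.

Reaction 1:
  Bonds broken (reactants):
    C≡C: 1 × 822 = 822
    C-C: 1 × 335 = 335
    C-H: 4 × 400 = 1600
    O=O: 4 × 481 = 1924
    Σ(broken) = 4681 kJ
  Bonds formed (products):
    C=O: 6 × 775 = 4650
    O-H: 4 × 458 = 1832
    Σ(formed) = 6482 kJ
  ΔH_1 = 4681 − 6482 = −1801 kJ
Reaction 2:
  Bonds broken (reactants):
    C-C: 1 × 335 = 335
    C-H: 6 × 400 = 2400
    Σ(broken) = 2735 kJ
  Bonds formed (products):
    C-H: 4 × 400 = 1600
    C=C: 1 × 631 = 631
    H-H: 1 × 430 = 430
    Σ(formed) = 2661 kJ
  ΔH_2 = 2735 − 2661 = +74 kJ
ΔH_1 − ΔH_2 = −1875 kJ, so reaction 1 has the more negative ΔH; |ΔH_1 − ΔH_2| = 1875 kJ.

Reaction 1, by 1875 kJ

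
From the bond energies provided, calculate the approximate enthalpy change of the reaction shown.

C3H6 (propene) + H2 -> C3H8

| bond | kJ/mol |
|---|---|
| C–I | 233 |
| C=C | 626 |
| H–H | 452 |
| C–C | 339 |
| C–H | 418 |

Bonds broken (reactants):
  C–C: 1 × 339 = 339
  C–H: 6 × 418 = 2508
  C=C: 1 × 626 = 626
  H–H: 1 × 452 = 452
  Σ(broken) = 3925 kJ
Bonds formed (products):
  C–C: 2 × 339 = 678
  C–H: 8 × 418 = 3344
  Σ(formed) = 4022 kJ
ΔH = Σ(broken) − Σ(formed) = 3925 − 4022 = −97 kJ

ΔH ≈ −97 kJ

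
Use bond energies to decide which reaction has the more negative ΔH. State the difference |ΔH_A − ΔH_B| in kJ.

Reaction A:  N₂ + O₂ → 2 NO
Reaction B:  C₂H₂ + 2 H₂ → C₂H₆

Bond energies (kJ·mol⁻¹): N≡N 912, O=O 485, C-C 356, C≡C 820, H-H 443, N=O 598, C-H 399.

Reaction A:
  Bonds broken (reactants):
    N≡N: 1 × 912 = 912
    O=O: 1 × 485 = 485
    Σ(broken) = 1397 kJ
  Bonds formed (products):
    N=O: 2 × 598 = 1196
    Σ(formed) = 1196 kJ
  ΔH_A = 1397 − 1196 = +201 kJ
Reaction B:
  Bonds broken (reactants):
    C≡C: 1 × 820 = 820
    C-H: 2 × 399 = 798
    H-H: 2 × 443 = 886
    Σ(broken) = 2504 kJ
  Bonds formed (products):
    C-C: 1 × 356 = 356
    C-H: 6 × 399 = 2394
    Σ(formed) = 2750 kJ
  ΔH_B = 2504 − 2750 = −246 kJ
ΔH_A − ΔH_B = +447 kJ, so reaction B has the more negative ΔH; |ΔH_A − ΔH_B| = 447 kJ.

Reaction B, by 447 kJ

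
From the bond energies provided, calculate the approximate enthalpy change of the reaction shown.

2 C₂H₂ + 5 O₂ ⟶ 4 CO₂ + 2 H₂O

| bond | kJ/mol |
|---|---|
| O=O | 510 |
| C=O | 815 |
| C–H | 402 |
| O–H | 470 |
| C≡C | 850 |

Bonds broken (reactants):
  C≡C: 2 × 850 = 1700
  C–H: 4 × 402 = 1608
  O=O: 5 × 510 = 2550
  Σ(broken) = 5858 kJ
Bonds formed (products):
  C=O: 8 × 815 = 6520
  O–H: 4 × 470 = 1880
  Σ(formed) = 8400 kJ
ΔH = Σ(broken) − Σ(formed) = 5858 − 8400 = −2542 kJ

ΔH ≈ −2542 kJ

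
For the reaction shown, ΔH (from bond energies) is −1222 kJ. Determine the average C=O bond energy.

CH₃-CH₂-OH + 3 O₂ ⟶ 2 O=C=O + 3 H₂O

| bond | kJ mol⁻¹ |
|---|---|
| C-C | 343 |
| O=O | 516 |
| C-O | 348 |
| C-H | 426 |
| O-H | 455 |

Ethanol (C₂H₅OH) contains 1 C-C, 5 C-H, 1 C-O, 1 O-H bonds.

Let D be the C=O bond energy.
Σ(broken) = 1×343 + 5×426 + 1×348 + 1×455 + 3×516 = 4824
Σ(formed) = 4×D + 6×455 = 2730 + 4D
ΔH = Σ(broken) − Σ(formed) = (4824) − (2730 + 4D) = +2094 − 4D
Setting this equal to −1222 kJ gives 4D = 3316, so D = 829 kJ/mol.

D(C=O) ≈ 829 kJ/mol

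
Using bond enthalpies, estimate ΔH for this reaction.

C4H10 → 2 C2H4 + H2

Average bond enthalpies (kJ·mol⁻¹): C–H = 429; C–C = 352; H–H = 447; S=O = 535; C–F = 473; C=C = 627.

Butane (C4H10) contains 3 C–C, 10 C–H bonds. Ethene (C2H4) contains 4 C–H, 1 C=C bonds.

ΔH ≈ +213 kJ

Bonds broken (reactants):
  C–C: 3 × 352 = 1056
  C–H: 10 × 429 = 4290
  Σ(broken) = 5346 kJ
Bonds formed (products):
  C–H: 8 × 429 = 3432
  C=C: 2 × 627 = 1254
  H–H: 1 × 447 = 447
  Σ(formed) = 5133 kJ
ΔH = Σ(broken) − Σ(formed) = 5346 − 5133 = +213 kJ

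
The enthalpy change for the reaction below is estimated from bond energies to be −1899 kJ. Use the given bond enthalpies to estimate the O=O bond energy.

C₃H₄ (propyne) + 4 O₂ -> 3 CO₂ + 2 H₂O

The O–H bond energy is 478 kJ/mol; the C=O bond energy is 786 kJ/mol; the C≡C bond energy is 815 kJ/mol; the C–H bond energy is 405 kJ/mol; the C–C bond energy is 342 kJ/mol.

D(O=O) ≈ 488 kJ/mol

Let D be the O=O bond energy.
Σ(broken) = 1×815 + 1×342 + 4×405 + 4×D = 2777 + 4D
Σ(formed) = 6×786 + 4×478 = 6628
ΔH = Σ(broken) − Σ(formed) = (2777 + 4D) − (6628) = −3851 + 4D
Setting this equal to −1899 kJ gives 4D = 1952, so D = 488 kJ/mol.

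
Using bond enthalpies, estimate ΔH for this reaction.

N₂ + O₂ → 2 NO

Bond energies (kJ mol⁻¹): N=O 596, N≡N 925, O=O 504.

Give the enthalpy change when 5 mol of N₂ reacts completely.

ΔH = +1185 kJ

Bonds broken (reactants):
  N≡N: 1 × 925 = 925
  O=O: 1 × 504 = 504
  Σ(broken) = 1429 kJ
Bonds formed (products):
  N=O: 2 × 596 = 1192
  Σ(formed) = 1192 kJ
ΔH = Σ(broken) − Σ(formed) = 1429 − 1192 = +237 kJ
For 5× the reaction as written: 5 × (+237) = +1185 kJ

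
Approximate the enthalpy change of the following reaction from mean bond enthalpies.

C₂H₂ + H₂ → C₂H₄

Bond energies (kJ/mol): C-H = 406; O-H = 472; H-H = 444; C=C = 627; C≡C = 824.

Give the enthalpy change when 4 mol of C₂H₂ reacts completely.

Bonds broken (reactants):
  C≡C: 1 × 824 = 824
  C-H: 2 × 406 = 812
  H-H: 1 × 444 = 444
  Σ(broken) = 2080 kJ
Bonds formed (products):
  C-H: 4 × 406 = 1624
  C=C: 1 × 627 = 627
  Σ(formed) = 2251 kJ
ΔH = Σ(broken) − Σ(formed) = 2080 − 2251 = −171 kJ
For 4× the reaction as written: 4 × (−171) = −684 kJ

ΔH = −684 kJ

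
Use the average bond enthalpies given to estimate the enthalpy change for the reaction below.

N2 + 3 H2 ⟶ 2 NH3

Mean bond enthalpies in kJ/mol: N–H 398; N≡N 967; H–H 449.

ΔH ≈ −74 kJ

Bonds broken (reactants):
  H–H: 3 × 449 = 1347
  N≡N: 1 × 967 = 967
  Σ(broken) = 2314 kJ
Bonds formed (products):
  N–H: 6 × 398 = 2388
  Σ(formed) = 2388 kJ
ΔH = Σ(broken) − Σ(formed) = 2314 − 2388 = −74 kJ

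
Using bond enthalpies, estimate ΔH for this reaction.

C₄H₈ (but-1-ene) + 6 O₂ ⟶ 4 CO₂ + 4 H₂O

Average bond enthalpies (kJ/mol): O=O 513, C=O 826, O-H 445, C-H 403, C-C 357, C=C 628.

Bonds broken (reactants):
  C-C: 2 × 357 = 714
  C-H: 8 × 403 = 3224
  C=C: 1 × 628 = 628
  O=O: 6 × 513 = 3078
  Σ(broken) = 7644 kJ
Bonds formed (products):
  C=O: 8 × 826 = 6608
  O-H: 8 × 445 = 3560
  Σ(formed) = 10168 kJ
ΔH = Σ(broken) − Σ(formed) = 7644 − 10168 = −2524 kJ

ΔH ≈ −2524 kJ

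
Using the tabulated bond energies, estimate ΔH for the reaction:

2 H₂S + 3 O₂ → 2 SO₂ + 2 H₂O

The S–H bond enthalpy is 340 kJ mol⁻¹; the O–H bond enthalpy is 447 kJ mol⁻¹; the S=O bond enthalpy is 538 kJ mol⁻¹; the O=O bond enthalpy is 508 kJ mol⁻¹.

Bonds broken (reactants):
  O=O: 3 × 508 = 1524
  S–H: 4 × 340 = 1360
  Σ(broken) = 2884 kJ
Bonds formed (products):
  O–H: 4 × 447 = 1788
  S=O: 4 × 538 = 2152
  Σ(formed) = 3940 kJ
ΔH = Σ(broken) − Σ(formed) = 2884 − 3940 = −1056 kJ

ΔH ≈ −1056 kJ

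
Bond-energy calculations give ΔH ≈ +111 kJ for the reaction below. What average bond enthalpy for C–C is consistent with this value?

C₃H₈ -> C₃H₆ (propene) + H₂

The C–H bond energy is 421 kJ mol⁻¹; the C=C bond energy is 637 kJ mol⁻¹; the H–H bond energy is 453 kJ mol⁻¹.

Let D be the C–C bond energy.
Σ(broken) = 2×D + 8×421 = 3368 + 2D
Σ(formed) = 1×D + 6×421 + 1×637 + 1×453 = 3616 + D
ΔH = Σ(broken) − Σ(formed) = (3368 + 2D) − (3616 + D) = −248 + D
Setting this equal to +111 kJ gives D = 359 kJ/mol.

D(C–C) ≈ 359 kJ/mol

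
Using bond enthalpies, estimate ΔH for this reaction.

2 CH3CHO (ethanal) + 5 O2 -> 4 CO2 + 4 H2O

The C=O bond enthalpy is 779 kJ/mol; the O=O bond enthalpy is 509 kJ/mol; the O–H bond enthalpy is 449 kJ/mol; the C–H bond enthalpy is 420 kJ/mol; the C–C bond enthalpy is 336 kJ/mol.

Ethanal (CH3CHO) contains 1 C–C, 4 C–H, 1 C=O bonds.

ΔH ≈ −1689 kJ

Bonds broken (reactants):
  C–C: 2 × 336 = 672
  C–H: 8 × 420 = 3360
  C=O: 2 × 779 = 1558
  O=O: 5 × 509 = 2545
  Σ(broken) = 8135 kJ
Bonds formed (products):
  C=O: 8 × 779 = 6232
  O–H: 8 × 449 = 3592
  Σ(formed) = 9824 kJ
ΔH = Σ(broken) − Σ(formed) = 8135 − 9824 = −1689 kJ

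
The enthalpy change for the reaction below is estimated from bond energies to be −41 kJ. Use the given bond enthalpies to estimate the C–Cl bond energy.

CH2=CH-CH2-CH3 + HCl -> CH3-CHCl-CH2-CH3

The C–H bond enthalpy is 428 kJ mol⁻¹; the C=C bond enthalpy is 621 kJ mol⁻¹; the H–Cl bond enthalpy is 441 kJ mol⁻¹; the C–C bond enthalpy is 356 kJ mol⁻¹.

Let D be the C–Cl bond energy.
Σ(broken) = 2×356 + 8×428 + 1×621 + 1×441 = 5198
Σ(formed) = 3×356 + 1×D + 9×428 = 4920 + D
ΔH = Σ(broken) − Σ(formed) = (5198) − (4920 + D) = +278 − D
Setting this equal to −41 kJ gives D = 319 kJ/mol.

D(C–Cl) ≈ 319 kJ/mol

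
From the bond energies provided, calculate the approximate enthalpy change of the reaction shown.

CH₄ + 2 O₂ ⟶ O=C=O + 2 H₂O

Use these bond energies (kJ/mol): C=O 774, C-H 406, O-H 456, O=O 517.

Bonds broken (reactants):
  C-H: 4 × 406 = 1624
  O=O: 2 × 517 = 1034
  Σ(broken) = 2658 kJ
Bonds formed (products):
  C=O: 2 × 774 = 1548
  O-H: 4 × 456 = 1824
  Σ(formed) = 3372 kJ
ΔH = Σ(broken) − Σ(formed) = 2658 − 3372 = −714 kJ

ΔH ≈ −714 kJ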